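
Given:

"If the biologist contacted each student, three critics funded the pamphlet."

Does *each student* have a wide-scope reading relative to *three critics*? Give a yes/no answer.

No

*each student* occurs within the adjunct clause *if the biologist contacted each student*.
Since the clause is an adjunct (not a complement), the Adjunct Condition blocks QR across its edge.
So the wide-scope reading for *each student* is blocked.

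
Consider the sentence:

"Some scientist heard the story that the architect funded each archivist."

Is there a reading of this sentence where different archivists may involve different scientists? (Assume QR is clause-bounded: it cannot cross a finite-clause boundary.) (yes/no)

The paraphrase describes the scope ordering *each archivist* > *some scientist*.
*each archivist* sits inside the complex NP *the story that the architect funded each archivist*.
A that-clause complement to a noun is an island; QR cannot cross the NP boundary.
Hence only narrow scope for *each archivist* (under *some scientist*) survives.

No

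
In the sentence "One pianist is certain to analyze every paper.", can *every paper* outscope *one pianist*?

*every paper* is inside a raising infinitive, which is transparent to QR (no CP barrier), so it behaves as a matrix argument.
Since no island is crossed, the inverse ordering is licensed alongside surface scope.

Yes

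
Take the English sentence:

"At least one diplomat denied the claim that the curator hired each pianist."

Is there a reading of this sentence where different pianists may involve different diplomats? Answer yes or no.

This is the *each pianist* > *at least one diplomat* reading.
*each pianist* occurs within the complex NP *the claim that the curator hired each pianist*.
A that-clause complement to a noun is an island; QR cannot cross the NP boundary.
There is no licit LF on which *each pianist* c-commands *at least one diplomat*.

No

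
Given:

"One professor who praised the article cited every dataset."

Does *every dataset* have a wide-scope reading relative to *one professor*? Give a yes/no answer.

Yes

*every dataset* sits in the matrix clause, not in the relative clause on *one professor*.
Clause-internal QR can adjoin the lower DP above the subject, yielding the inverse reading.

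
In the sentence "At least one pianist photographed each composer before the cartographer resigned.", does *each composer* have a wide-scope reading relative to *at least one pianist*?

The adjunct clause does not contain *each composer*, which is the matrix object.
QR within a single clause is free, so the lower quantifier may take scope over the higher one.

Yes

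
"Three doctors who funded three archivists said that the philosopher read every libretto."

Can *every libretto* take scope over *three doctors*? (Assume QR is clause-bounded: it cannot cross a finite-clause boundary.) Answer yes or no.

The DP *every libretto* is contained in the finite complement clause *that the philosopher read every libretto*.
QR is clause-bounded, so the finite complement is a scope island for the embedded quantifier.
There is no licit LF on which *every libretto* c-commands *three doctors*.

No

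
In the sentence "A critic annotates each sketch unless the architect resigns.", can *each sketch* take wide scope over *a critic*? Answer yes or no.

Yes

Neither queried DP is inside the adjunct, so the adjunct-island constraint does not apply.
With no island boundary between them, the object can take inverse scope over the subject via ordinary QR within the clause.
So *each sketch* > *a critic* is among the available readings.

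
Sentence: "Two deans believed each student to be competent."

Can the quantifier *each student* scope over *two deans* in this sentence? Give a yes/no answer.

Yes

The ECM infinitive is scope-transparent — *each student* is free to raise above *two deans*.
Since no island is crossed, the inverse ordering is licensed alongside surface scope.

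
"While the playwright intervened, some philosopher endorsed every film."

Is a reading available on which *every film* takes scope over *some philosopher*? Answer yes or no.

Yes

The adjunct island is irrelevant here — *every film* and *some philosopher* are both in the matrix clause.
Nothing blocks QR of the lower DP to a position above the higher one, so inverse scope is available.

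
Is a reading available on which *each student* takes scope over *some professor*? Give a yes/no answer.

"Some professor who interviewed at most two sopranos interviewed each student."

The relative clause *who interviewed at most two sopranos* modifies *some professor*, but *each student* is not inside that relative clause — it is an argument of the matrix verb.
Nothing blocks QR of the lower DP to a position above the higher one, so inverse scope is available.
The sentence is scopally ambiguous between *some professor* > *each student* and *each student* > *some professor*.

Yes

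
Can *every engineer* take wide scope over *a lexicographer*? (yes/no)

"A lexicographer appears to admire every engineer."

*every engineer* is the object of the infinitival complement of a raising predicate; raising infinitives are transparent for QR, so the two DPs are in effect clausemates.
Since no island is crossed, the inverse ordering is licensed alongside surface scope.

Yes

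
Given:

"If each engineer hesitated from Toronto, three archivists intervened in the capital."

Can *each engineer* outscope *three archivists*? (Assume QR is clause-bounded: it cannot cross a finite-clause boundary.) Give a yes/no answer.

Structurally, *each engineer* is inside the adjunct clause *if each engineer hesitated from Toronto*.
Adjunct clauses are scope islands: a quantifier inside an adjunct cannot raise into the matrix clause.
So *each engineer* cannot raise to a position above *three archivists*.

No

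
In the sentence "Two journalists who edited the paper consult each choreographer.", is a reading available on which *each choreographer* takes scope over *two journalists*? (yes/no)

Yes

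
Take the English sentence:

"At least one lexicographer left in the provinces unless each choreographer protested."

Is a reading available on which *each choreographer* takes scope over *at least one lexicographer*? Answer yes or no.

*each choreographer* occurs within the adjunct clause *unless each choreographer protested*.
The adjunct-island constraint bars QR out of an adverbial clause.
Hence only narrow scope for *each choreographer* (under *at least one lexicographer*) survives.

No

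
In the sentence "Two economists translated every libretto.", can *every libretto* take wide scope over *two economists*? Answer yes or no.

Both DPs are arguments of the same predicate; there is no clause or island boundary between them.
Since no island is crossed, the inverse ordering is licensed alongside surface scope.

Yes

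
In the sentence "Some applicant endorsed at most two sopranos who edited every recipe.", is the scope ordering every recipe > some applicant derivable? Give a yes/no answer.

No

The DP *every recipe* is contained in the relative clause *who edited every recipe* modifying *at most two sopranos*.
The relative clause forms an island for QR, so the quantifier is confined to the head noun's restrictor.
Hence only narrow scope for *every recipe* (under *some applicant*) survives.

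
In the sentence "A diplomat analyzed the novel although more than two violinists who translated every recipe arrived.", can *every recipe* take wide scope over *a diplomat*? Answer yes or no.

No

*every recipe* occurs within the relative clause *who translated every recipe*, which is itself inside the adjunct *although more than two violinists who translated every recipe arrived*.
Nested islands: the RC island is itself inside an adjunct island, so wide scope is doubly excluded.
Hence only narrow scope for *every recipe* (under *a diplomat*) survives.
(Only the surface reading survives: one fixed diplomat with respect to all the relevant recipes.)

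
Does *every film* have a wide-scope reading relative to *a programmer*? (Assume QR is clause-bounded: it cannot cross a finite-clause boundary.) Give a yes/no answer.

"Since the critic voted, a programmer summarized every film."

Yes

The adjunct island is irrelevant here — *every film* and *a programmer* are both in the matrix clause.
Ordinary QR to a clause-peripheral position gives the wide-scope LF for the lower DP.
Both orderings are possible: *a programmer* > *every film* and *every film* > *a programmer*.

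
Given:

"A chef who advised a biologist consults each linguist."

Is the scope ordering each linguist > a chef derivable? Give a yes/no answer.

*each linguist* is a matrix argument; only *a chef* is modified by the relative clause *who advised a biologist*, so the RC island is irrelevant to the target quantifier.
Ordinary QR to a clause-peripheral position gives the wide-scope LF for the lower DP.

Yes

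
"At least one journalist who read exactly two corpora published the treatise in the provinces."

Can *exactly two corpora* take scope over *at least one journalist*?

No

*exactly two corpora* occurs within the relative clause *who read exactly two corpora*.
A relative clause is a scope island — quantifier raising cannot cross its boundary.
So *exactly two corpora* cannot raise high enough to outscope *at least one journalist*; only the surface ordering *at least one journalist* > *exactly two corpora* is available.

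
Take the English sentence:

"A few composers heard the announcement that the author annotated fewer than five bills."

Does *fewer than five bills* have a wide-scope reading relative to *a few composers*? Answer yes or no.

No

Structurally, *fewer than five bills* is inside the complex NP *the announcement that the author annotated fewer than five bills*.
A that-clause complement to a noun is an island; QR cannot cross the NP boundary.
*fewer than five bills* > *a few composers* would require crossing that boundary, which is illicit.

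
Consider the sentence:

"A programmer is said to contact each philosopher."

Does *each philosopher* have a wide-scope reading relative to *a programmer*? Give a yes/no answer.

*each philosopher* is the object of the infinitival complement of a raising predicate; raising infinitives are transparent for QR, so the two DPs are in effect clausemates.
With no island boundary between them, the object can take inverse scope over the subject via ordinary QR within the clause.
Both orderings are possible: *a programmer* > *each philosopher* and *each philosopher* > *a programmer*.

Yes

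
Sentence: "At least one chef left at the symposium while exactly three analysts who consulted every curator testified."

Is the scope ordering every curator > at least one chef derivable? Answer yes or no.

The target quantifier *every curator* is part of the relative clause *who consulted every curator*, which is itself inside the adjunct *while exactly three analysts who consulted every curator testified*.
Nested islands: the RC island is itself inside an adjunct island, so wide scope is doubly excluded.
Hence only narrow scope for *every curator* (under *at least one chef*) survives.
(Only the surface reading survives: one fixed chef with respect to all the relevant curators.)

No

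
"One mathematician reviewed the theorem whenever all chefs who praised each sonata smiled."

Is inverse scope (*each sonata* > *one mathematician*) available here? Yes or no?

No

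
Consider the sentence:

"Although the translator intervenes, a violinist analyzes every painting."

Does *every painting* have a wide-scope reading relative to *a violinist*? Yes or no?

Although there is an adjunct clause, *every painting* is in the main clause, not inside the adjunct.
QR within a single clause is free, so the lower quantifier may take scope over the higher one.

Yes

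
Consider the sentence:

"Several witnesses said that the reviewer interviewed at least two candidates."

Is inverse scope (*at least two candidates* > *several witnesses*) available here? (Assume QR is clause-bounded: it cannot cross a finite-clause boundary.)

*at least two candidates* is embedded in the finite complement clause *that the reviewer interviewed at least two candidates*.
QR is clause-bounded, so the finite complement is a scope island for the embedded quantifier.
So *at least two candidates* cannot raise high enough to outscope *several witnesses*; only the surface ordering *several witnesses* > *at least two candidates* is available.

No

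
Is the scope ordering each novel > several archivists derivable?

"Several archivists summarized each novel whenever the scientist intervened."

Neither queried DP is inside the adjunct, so the adjunct-island constraint does not apply.
No island intervenes, so both surface and inverse scope are derivable.
The sentence is scopally ambiguous between *several archivists* > *each novel* and *each novel* > *several archivists*.

Yes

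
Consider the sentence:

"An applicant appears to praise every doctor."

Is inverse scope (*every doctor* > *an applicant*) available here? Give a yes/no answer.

Yes

Infinitival complements of raising predicates do not block QR; *every doctor* and *an applicant* are effectively clausemates.
With no island boundary between them, the object can take inverse scope over the subject via ordinary QR within the clause.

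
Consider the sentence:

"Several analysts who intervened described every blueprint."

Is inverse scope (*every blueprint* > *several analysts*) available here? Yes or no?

Yes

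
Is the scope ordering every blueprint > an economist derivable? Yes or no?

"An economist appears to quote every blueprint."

The matrix predicate is a raising verb, whose infinitival complement is not a scope island — *every blueprint* can QR into the matrix clause.
With no island boundary between them, the object can take inverse scope over the subject via ordinary QR within the clause.
Both orderings are possible: *an economist* > *every blueprint* and *every blueprint* > *an economist*.

Yes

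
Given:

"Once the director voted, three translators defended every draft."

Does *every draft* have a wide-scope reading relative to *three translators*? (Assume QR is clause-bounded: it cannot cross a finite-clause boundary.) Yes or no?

Yes

Neither queried DP is inside the adjunct, so the adjunct-island constraint does not apply.
QR within a single clause is free, so the lower quantifier may take scope over the higher one.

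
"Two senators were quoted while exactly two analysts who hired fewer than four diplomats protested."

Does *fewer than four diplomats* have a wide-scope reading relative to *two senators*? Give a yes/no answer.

The target quantifier *fewer than four diplomats* is part of the relative clause *who hired fewer than four diplomats*, which is itself inside the adjunct *while exactly two analysts who hired fewer than four diplomats protested*.
Two island boundaries intervene — the relative clause and the adjunct. Either alone would block QR.
*fewer than four diplomats* > *two senators* would require crossing that boundary, which is illicit.

No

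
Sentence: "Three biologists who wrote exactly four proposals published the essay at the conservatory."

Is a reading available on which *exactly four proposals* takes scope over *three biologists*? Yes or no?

*exactly four proposals* sits inside the relative clause *who wrote exactly four proposals*.
Relative clauses block scope extraction: QR cannot target a position outside the modified NP.
There is no licit LF on which *exactly four proposals* c-commands *three biologists*.

No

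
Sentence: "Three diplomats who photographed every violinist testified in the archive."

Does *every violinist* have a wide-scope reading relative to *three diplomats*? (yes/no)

No

Structurally, *every violinist* is inside the relative clause *who photographed every violinist*.
Quantifiers inside a relative clause are trapped there; the RC boundary blocks QR.
So *every violinist* cannot raise high enough to outscope *three diplomats*; only the surface ordering *three diplomats* > *every violinist* is available.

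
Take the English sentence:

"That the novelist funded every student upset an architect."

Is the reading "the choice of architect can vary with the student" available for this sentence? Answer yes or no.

That reading corresponds to *every student* > *an architect*.
*every student* occurs within the sentential subject *that the novelist funded every student*.
Subjects — clausal subjects included — are islands for extraction, and QR is no exception.
So *every student* cannot raise to a position above *an architect*.

No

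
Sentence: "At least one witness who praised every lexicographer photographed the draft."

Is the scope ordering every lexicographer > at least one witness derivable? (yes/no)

The target quantifier *every lexicographer* is part of the relative clause *who praised every lexicographer*.
A relative clause is a scope island — quantifier raising cannot cross its boundary.
There is no licit LF on which *every lexicographer* c-commands *at least one witness*.

No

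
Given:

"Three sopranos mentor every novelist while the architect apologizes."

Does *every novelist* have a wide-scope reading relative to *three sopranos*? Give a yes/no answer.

Yes

The adjunct clause does not contain *every novelist*, which is the matrix object.
Ordinary QR to a clause-peripheral position gives the wide-scope LF for the lower DP.
The sentence is scopally ambiguous between *three sopranos* > *every novelist* and *every novelist* > *three sopranos*.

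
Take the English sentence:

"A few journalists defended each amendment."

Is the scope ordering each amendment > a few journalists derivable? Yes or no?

*a few journalists* and *each amendment* are co-arguments of the matrix verb, with nothing but a clause-internal boundary between them.
QR within a single clause is free, so the lower quantifier may take scope over the higher one.
The sentence is scopally ambiguous between *a few journalists* > *each amendment* and *each amendment* > *a few journalists*.

Yes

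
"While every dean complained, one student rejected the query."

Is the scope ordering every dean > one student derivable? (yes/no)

No

The target quantifier *every dean* is part of the adjunct clause *while every dean complained*.
The adjunct-island constraint bars QR out of an adverbial clause.
So *every dean* cannot raise to a position above *one student*.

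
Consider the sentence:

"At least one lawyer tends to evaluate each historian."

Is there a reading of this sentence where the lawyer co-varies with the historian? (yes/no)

The paraphrase describes the scope ordering *each historian* > *at least one lawyer*.
Infinitival complements of raising predicates do not block QR; *each historian* and *at least one lawyer* are effectively clausemates.
Ordinary QR to a clause-peripheral position gives the wide-scope LF for the lower DP.

Yes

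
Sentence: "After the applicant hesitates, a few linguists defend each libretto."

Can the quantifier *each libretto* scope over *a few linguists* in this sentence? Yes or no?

The adjunct island is irrelevant here — *each libretto* and *a few linguists* are both in the matrix clause.
No island intervenes, so both surface and inverse scope are derivable.
The sentence is scopally ambiguous between *a few linguists* > *each libretto* and *each libretto* > *a few linguists*.

Yes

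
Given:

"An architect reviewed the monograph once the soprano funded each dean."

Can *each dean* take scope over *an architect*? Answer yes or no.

The DP *each dean* is contained in the adjunct clause *once the soprano funded each dean*.
Adjunct clauses are scope islands: a quantifier inside an adjunct cannot raise into the matrix clause.
So the wide-scope reading for *each dean* is blocked.

No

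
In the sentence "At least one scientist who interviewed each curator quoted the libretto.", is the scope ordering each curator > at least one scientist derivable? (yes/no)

*each curator* occurs within the relative clause *who interviewed each curator*.
Relative clauses block scope extraction: QR cannot target a position outside the modified NP.
The inverse ordering *each curator* > *at least one scientist* is therefore underivable.
(Only the surface reading survives: one fixed scientist with respect to all the relevant curators.)

No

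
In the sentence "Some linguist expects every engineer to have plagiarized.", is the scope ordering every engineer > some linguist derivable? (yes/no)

Yes

The ECM infinitive is scope-transparent — *every engineer* is free to raise above *some linguist*.
With no island boundary between them, the object can take inverse scope over the subject via ordinary QR within the clause.
The sentence is scopally ambiguous between *some linguist* > *every engineer* and *every engineer* > *some linguist*.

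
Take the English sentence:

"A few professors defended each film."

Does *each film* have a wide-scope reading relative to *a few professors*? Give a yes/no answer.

*a few professors* and *each film* are co-arguments of the matrix verb, with nothing but a clause-internal boundary between them.
No island intervenes, so both surface and inverse scope are derivable.

Yes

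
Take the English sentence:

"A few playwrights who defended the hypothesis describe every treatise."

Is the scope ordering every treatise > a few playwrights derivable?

Although the sentence contains a relative clause (*who defended the hypothesis*), *every treatise* is outside it, in the matrix VP.
QR within a single clause is free, so the lower quantifier may take scope over the higher one.

Yes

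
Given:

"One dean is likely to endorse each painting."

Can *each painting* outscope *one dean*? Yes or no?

Yes

*each painting* is the object of the infinitival complement of a raising predicate; raising infinitives are transparent for QR, so the two DPs are in effect clausemates.
Ordinary QR to a clause-peripheral position gives the wide-scope LF for the lower DP.
The sentence is scopally ambiguous between *one dean* > *each painting* and *each painting* > *one dean*.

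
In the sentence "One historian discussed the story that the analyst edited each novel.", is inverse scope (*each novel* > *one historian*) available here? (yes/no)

The DP *each novel* is contained in the complex NP *the story that the analyst edited each novel*.
Noun-complement clauses are scope islands (the Complex NP Constraint): a quantifier inside one cannot scope into the matrix.
The inverse ordering *each novel* > *one historian* is therefore underivable.
(Only the surface reading survives: one fixed historian with respect to all the relevant novels.)

No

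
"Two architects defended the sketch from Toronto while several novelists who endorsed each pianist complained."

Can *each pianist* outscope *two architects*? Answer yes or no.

The target quantifier *each pianist* is part of the relative clause *who endorsed each pianist*, which is itself inside the adjunct *while several novelists who endorsed each pianist complained*.
Nested islands: the RC island is itself inside an adjunct island, so wide scope is doubly excluded.
Hence only narrow scope for *each pianist* (under *two architects*) survives.

No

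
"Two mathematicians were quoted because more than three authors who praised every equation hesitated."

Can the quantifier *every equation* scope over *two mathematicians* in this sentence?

No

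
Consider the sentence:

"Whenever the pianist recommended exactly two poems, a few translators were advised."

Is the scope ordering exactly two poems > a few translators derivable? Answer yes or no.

*exactly two poems* occurs within the adjunct clause *whenever the pianist recommended exactly two poems*.
Adjuncts are opaque for quantifier raising; a quantifier in an adjunct stays inside it.
So *exactly two poems* cannot raise to a position above *a few translators*.

No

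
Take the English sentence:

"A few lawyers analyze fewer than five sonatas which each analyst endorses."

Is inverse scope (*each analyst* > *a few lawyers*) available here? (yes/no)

No

*each analyst* sits inside the relative clause *which each analyst endorses* modifying *fewer than five sonatas*.
Relative clauses are scope islands: a quantifier cannot QR out of a relative clause to take scope in the matrix clause.
So the wide-scope reading for *each analyst* is blocked.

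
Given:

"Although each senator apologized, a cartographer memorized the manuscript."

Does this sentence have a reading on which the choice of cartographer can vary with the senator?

No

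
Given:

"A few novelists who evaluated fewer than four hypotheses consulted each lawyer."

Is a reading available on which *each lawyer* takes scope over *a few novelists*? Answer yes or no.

Yes

*each lawyer* is a matrix argument; only *a few novelists* is modified by the relative clause *who evaluated fewer than four hypotheses*, so the RC island is irrelevant to the target quantifier.
With no island boundary between them, the object can take inverse scope over the subject via ordinary QR within the clause.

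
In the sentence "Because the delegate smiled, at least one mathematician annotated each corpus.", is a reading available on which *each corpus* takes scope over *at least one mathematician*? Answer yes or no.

Yes

Neither queried DP is inside the adjunct, so the adjunct-island constraint does not apply.
QR within a single clause is free, so the lower quantifier may take scope over the higher one.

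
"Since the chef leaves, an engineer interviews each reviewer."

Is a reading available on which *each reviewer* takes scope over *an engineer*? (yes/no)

Yes

The adjunct clause does not contain *each reviewer*, which is the matrix object.
No island intervenes, so both surface and inverse scope are derivable.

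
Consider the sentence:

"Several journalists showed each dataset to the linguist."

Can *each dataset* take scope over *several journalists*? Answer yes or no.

Yes

*several journalists* and *each dataset* are co-arguments of the matrix verb, with nothing but a clause-internal boundary between them.
No island intervenes, so both surface and inverse scope are derivable.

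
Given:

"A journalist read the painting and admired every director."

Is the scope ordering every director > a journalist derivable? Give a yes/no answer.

*every director* is embedded in one conjunct of the coordinate structure (*admired every director*).
Coordinate structures are islands for non-across-the-board movement, QR included.
*every director* > *a journalist* would require crossing that boundary, which is illicit.

No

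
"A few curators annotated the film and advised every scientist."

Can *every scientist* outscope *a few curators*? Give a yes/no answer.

No

The DP *every scientist* is contained in one conjunct of the coordinate structure (*advised every scientist*).
QR out of a conjunct would have to apply non-ATB, which the CSC forbids.
*every scientist* > *a few curators* would require crossing that boundary, which is illicit.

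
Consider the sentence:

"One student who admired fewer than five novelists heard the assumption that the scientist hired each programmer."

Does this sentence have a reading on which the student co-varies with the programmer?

That reading corresponds to *each programmer* > *one student*.
*each programmer* occurs within the complex NP *the assumption that the scientist hired each programmer*.
Since the clause is the complement of a nominal head, the CNPC blocks scope extraction.
*each programmer* is confined to the island and cannot take scope over *one student*.

No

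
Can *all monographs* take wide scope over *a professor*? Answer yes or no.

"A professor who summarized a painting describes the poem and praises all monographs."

*all monographs* is embedded in one conjunct of the coordinate structure (*praises all monographs*).
QR out of a conjunct would have to apply non-ATB, which the CSC forbids.
*all monographs* > *a professor* would require crossing that boundary, which is illicit.

No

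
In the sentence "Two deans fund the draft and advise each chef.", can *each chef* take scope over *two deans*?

*each chef* sits inside one conjunct of the coordinate structure (*advise each chef*).
Coordinate structures are islands for non-across-the-board movement, QR included.
So the wide-scope reading for *each chef* is blocked.

No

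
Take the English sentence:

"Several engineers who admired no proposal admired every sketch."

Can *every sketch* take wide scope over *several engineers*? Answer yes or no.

The relative clause *who admired no proposal* modifies *several engineers*, but *every sketch* is not inside that relative clause — it is an argument of the matrix verb.
Ordinary QR to a clause-peripheral position gives the wide-scope LF for the lower DP.
So *every sketch* > *several engineers* is among the available readings.

Yes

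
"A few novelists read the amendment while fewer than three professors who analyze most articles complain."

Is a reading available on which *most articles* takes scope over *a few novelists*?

*most articles* sits inside the relative clause *who analyze most articles*, which is itself inside the adjunct *while fewer than three professors who analyze most articles complain*.
The quantifier would have to escape first the RC and then the adjunct — two independent island violations.
So *most articles* cannot raise high enough to outscope *a few novelists*; only the surface ordering *a few novelists* > *most articles* is available.

No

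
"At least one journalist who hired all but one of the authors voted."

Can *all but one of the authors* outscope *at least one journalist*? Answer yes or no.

*all but one of the authors* sits inside the relative clause *who hired all but one of the authors*.
Relative clauses are scope islands: a quantifier cannot QR out of a relative clause to take scope in the matrix clause.
Hence only narrow scope for *all but one of the authors* (under *at least one journalist*) survives.
(Only the surface reading survives: one fixed journalist with respect to all the relevant authors.)

No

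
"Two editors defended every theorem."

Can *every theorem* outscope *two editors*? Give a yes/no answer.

Yes

*two editors* and *every theorem* are co-arguments of the matrix verb, with nothing but a clause-internal boundary between them.
Ordinary QR to a clause-peripheral position gives the wide-scope LF for the lower DP.
The sentence is scopally ambiguous between *two editors* > *every theorem* and *every theorem* > *two editors*.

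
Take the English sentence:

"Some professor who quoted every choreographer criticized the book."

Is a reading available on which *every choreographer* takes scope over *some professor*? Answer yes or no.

The target quantifier *every choreographer* is part of the relative clause *who quoted every choreographer*.
The relative clause forms an island for QR, so the quantifier is confined to the head noun's restrictor.
The inverse ordering *every choreographer* > *some professor* is therefore underivable.
(Only the surface reading survives: one fixed professor with respect to all the relevant choreographers.)

No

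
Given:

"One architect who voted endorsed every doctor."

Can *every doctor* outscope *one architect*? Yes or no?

The RC *who voted* is an island, but *every doctor* is not inside it — it is the matrix object, a clausemate of *one architect*.
Ordinary QR to a clause-peripheral position gives the wide-scope LF for the lower DP.
So *every doctor* > *one architect* is among the available readings.

Yes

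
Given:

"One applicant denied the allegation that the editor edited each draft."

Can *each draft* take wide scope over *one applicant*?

No

*each draft* occurs within the complex NP *the allegation that the editor edited each draft*.
Noun-complement clauses are scope islands (the Complex NP Constraint): a quantifier inside one cannot scope into the matrix.
*each draft* is confined to the island and cannot take scope over *one applicant*.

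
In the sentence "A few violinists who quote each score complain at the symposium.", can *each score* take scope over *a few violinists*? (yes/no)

*each score* occurs within the relative clause *who quote each score*.
The relative clause forms an island for QR, so the quantifier is confined to the head noun's restrictor.
So the wide-scope reading for *each score* is blocked.

No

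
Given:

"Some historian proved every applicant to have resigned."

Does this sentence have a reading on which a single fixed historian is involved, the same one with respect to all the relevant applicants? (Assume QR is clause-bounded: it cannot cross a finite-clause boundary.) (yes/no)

Yes

That reading corresponds to *some historian* > *every applicant*.
Nothing needs to raise for *some historian* > *every applicant*, so no island constraint is at stake.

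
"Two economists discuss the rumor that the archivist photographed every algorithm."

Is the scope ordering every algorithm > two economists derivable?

No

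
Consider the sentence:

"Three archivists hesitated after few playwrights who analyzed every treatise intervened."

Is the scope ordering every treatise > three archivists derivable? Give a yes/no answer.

The target quantifier *every treatise* is part of the relative clause *who analyzed every treatise*, which is itself inside the adjunct *after few playwrights who analyzed every treatise intervened*.
Even if one barrier were somehow void, the other would still block QR.
There is no licit LF on which *every treatise* c-commands *three archivists*.

No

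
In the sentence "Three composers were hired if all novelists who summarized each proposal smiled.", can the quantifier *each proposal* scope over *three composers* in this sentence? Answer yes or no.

Structurally, *each proposal* is inside the relative clause *who summarized each proposal*, which is itself inside the adjunct *if all novelists who summarized each proposal smiled*.
Even if one barrier were somehow void, the other would still block QR.
Hence only narrow scope for *each proposal* (under *three composers*) survives.

No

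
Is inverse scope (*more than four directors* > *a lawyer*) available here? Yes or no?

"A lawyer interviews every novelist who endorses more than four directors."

No

*more than four directors* occurs within the relative clause *who endorses more than four directors* modifying *every novelist*.
Relative clauses are scope islands: a quantifier cannot QR out of a relative clause to take scope in the matrix clause.
Hence only narrow scope for *more than four directors* (under *a lawyer*) survives.
(Only the surface reading survives: one fixed lawyer with respect to all the relevant directors.)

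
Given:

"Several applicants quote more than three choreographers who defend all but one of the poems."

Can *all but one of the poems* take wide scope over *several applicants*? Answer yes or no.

*all but one of the poems* sits inside the relative clause *who defend all but one of the poems* modifying *more than three choreographers*.
Quantifiers inside a relative clause are trapped there; the RC boundary blocks QR.
So *all but one of the poems* cannot raise high enough to outscope *several applicants*; only the surface ordering *several applicants* > *all but one of the poems* is available.

No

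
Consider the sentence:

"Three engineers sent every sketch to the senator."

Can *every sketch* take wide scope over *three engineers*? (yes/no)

Yes

*three engineers* and *every sketch* are co-arguments of the matrix verb, with nothing but a clause-internal boundary between them.
QR within a single clause is free, so the lower quantifier may take scope over the higher one.
The sentence is scopally ambiguous between *three engineers* > *every sketch* and *every sketch* > *three engineers*.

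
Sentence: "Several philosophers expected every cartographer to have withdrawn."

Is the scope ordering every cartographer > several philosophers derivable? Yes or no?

Yes

This is an ECM construction: *every cartographer* is the infinitival subject, Case-marked by the matrix verb, and the infinitive is transparent for QR.
Clause-internal QR can adjoin the lower DP above the subject, yielding the inverse reading.
The sentence is scopally ambiguous between *several philosophers* > *every cartographer* and *every cartographer* > *several philosophers*.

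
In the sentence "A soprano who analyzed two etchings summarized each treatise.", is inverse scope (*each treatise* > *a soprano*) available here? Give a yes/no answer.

Yes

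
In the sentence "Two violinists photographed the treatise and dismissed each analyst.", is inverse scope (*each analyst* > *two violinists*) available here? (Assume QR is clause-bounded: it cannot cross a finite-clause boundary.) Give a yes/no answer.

No

*each analyst* sits inside one conjunct of the coordinate structure (*dismissed each analyst*).
Asymmetric QR out of one conjunct violates the Coordinate Structure Constraint.
*each analyst* > *two violinists* would require crossing that boundary, which is illicit.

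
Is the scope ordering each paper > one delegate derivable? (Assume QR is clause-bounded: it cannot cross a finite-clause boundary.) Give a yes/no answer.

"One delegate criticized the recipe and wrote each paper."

No

The DP *each paper* is contained in one conjunct of the coordinate structure (*wrote each paper*).
A quantifier cannot raise out of one conjunct of a coordination across the whole coordinate structure — the CSC applies to QR.
*each paper* is confined to the island and cannot take scope over *one delegate*.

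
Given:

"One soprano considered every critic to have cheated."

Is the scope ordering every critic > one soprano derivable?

The ECM infinitive is scope-transparent — *every critic* is free to raise above *one soprano*.
With no island boundary between them, the object can take inverse scope over the subject via ordinary QR within the clause.
So *every critic* > *one soprano* is among the available readings.

Yes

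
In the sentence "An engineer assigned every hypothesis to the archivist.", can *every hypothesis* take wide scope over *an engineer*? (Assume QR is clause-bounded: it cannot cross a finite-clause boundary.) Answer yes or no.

*an engineer* and *every hypothesis* are co-arguments of the matrix verb, with nothing but a clause-internal boundary between them.
With no island boundary between them, the object can take inverse scope over the subject via ordinary QR within the clause.

Yes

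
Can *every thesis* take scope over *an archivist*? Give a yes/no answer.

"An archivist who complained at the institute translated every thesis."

Yes

Although the sentence contains a relative clause (*who complained at the institute*), *every thesis* is outside it, in the matrix VP.
Clause-internal QR can adjoin the lower DP above the subject, yielding the inverse reading.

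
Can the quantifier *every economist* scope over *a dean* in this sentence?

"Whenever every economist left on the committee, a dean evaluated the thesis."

*every economist* sits inside the adjunct clause *whenever every economist left on the committee*.
Adjunct clauses are scope islands: a quantifier inside an adjunct cannot raise into the matrix clause.
There is no licit LF on which *every economist* c-commands *a dean*.

No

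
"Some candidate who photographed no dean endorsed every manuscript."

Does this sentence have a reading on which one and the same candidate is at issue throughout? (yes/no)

The described interpretation is the *some candidate* > *every manuscript* scoping.
Surface scope (*some candidate* > *every manuscript*) is always derivable; islands only block QR, not in-situ interpretation.

Yes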